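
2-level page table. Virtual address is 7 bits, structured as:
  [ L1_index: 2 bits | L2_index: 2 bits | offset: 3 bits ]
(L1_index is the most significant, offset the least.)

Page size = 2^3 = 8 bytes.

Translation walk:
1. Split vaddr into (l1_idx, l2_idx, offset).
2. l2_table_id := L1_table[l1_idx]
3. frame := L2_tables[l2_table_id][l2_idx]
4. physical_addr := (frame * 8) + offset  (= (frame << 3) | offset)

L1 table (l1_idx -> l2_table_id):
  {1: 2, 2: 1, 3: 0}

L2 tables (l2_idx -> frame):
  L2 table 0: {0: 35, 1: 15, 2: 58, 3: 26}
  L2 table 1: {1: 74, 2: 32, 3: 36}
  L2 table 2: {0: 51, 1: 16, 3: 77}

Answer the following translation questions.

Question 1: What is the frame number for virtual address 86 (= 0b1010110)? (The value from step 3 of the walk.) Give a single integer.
vaddr = 86: l1_idx=2, l2_idx=2
L1[2] = 1; L2[1][2] = 32

Answer: 32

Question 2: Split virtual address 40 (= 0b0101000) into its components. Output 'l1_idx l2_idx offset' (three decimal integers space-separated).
vaddr = 40 = 0b0101000
  top 2 bits -> l1_idx = 1
  next 2 bits -> l2_idx = 1
  bottom 3 bits -> offset = 0

Answer: 1 1 0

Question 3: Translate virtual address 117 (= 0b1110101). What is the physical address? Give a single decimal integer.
vaddr = 117 = 0b1110101
Split: l1_idx=3, l2_idx=2, offset=5
L1[3] = 0
L2[0][2] = 58
paddr = 58 * 8 + 5 = 469

Answer: 469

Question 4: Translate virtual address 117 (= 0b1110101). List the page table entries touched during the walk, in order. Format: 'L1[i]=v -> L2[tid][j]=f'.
vaddr = 117 = 0b1110101
Split: l1_idx=3, l2_idx=2, offset=5

Answer: L1[3]=0 -> L2[0][2]=58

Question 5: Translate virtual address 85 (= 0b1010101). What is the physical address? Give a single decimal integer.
vaddr = 85 = 0b1010101
Split: l1_idx=2, l2_idx=2, offset=5
L1[2] = 1
L2[1][2] = 32
paddr = 32 * 8 + 5 = 261

Answer: 261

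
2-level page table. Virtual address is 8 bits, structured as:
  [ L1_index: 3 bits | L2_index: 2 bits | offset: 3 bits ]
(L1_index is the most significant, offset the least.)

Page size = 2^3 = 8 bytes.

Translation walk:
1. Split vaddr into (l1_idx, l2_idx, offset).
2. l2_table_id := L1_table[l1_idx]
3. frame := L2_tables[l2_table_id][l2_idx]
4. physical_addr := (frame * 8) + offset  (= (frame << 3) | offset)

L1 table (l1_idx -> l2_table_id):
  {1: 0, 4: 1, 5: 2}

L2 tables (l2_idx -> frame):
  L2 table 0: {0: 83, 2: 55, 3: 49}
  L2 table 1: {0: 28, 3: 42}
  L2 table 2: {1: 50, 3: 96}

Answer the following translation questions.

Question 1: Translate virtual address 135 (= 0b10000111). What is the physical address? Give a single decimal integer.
vaddr = 135 = 0b10000111
Split: l1_idx=4, l2_idx=0, offset=7
L1[4] = 1
L2[1][0] = 28
paddr = 28 * 8 + 7 = 231

Answer: 231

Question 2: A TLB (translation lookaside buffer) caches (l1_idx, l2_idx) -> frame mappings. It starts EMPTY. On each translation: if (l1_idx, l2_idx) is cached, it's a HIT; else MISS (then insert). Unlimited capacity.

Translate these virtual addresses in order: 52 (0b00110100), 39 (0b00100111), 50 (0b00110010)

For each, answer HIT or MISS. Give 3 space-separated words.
vaddr=52: (1,2) not in TLB -> MISS, insert
vaddr=39: (1,0) not in TLB -> MISS, insert
vaddr=50: (1,2) in TLB -> HIT

Answer: MISS MISS HIT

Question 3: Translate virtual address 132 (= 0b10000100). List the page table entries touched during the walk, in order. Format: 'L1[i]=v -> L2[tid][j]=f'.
Answer: L1[4]=1 -> L2[1][0]=28

Derivation:
vaddr = 132 = 0b10000100
Split: l1_idx=4, l2_idx=0, offset=4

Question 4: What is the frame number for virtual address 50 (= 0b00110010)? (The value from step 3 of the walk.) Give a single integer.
Answer: 55

Derivation:
vaddr = 50: l1_idx=1, l2_idx=2
L1[1] = 0; L2[0][2] = 55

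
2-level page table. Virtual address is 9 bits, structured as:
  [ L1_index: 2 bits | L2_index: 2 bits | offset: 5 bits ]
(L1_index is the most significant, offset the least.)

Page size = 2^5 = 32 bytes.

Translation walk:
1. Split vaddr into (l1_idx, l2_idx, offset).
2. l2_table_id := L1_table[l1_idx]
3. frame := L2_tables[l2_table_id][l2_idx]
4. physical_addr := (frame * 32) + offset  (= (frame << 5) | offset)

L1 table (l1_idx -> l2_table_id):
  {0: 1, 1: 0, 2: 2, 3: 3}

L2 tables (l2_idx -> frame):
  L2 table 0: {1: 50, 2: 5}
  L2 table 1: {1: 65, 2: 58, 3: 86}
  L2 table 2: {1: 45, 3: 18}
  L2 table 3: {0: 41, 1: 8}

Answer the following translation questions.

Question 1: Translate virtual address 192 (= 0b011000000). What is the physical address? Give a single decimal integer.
vaddr = 192 = 0b011000000
Split: l1_idx=1, l2_idx=2, offset=0
L1[1] = 0
L2[0][2] = 5
paddr = 5 * 32 + 0 = 160

Answer: 160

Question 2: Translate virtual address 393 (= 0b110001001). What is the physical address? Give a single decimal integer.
Answer: 1321

Derivation:
vaddr = 393 = 0b110001001
Split: l1_idx=3, l2_idx=0, offset=9
L1[3] = 3
L2[3][0] = 41
paddr = 41 * 32 + 9 = 1321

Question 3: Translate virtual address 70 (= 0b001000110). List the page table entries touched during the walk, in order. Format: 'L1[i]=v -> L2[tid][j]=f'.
Answer: L1[0]=1 -> L2[1][2]=58

Derivation:
vaddr = 70 = 0b001000110
Split: l1_idx=0, l2_idx=2, offset=6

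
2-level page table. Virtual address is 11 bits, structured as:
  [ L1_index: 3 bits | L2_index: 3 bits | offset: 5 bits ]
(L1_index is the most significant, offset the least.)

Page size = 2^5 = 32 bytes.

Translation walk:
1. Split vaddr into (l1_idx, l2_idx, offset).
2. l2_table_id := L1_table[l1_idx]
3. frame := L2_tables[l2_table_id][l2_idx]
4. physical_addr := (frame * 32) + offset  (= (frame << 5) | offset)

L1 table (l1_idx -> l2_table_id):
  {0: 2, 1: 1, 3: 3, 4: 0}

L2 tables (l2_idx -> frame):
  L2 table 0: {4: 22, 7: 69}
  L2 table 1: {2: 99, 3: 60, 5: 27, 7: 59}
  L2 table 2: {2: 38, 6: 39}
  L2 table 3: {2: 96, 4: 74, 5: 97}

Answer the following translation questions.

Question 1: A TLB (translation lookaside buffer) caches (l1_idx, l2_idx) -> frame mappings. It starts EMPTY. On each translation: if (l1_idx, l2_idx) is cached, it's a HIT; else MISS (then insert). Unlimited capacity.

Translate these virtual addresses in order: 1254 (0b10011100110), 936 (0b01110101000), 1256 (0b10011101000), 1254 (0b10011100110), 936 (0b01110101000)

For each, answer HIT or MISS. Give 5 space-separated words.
vaddr=1254: (4,7) not in TLB -> MISS, insert
vaddr=936: (3,5) not in TLB -> MISS, insert
vaddr=1256: (4,7) in TLB -> HIT
vaddr=1254: (4,7) in TLB -> HIT
vaddr=936: (3,5) in TLB -> HIT

Answer: MISS MISS HIT HIT HIT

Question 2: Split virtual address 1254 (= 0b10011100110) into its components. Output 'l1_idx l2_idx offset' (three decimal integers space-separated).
vaddr = 1254 = 0b10011100110
  top 3 bits -> l1_idx = 4
  next 3 bits -> l2_idx = 7
  bottom 5 bits -> offset = 6

Answer: 4 7 6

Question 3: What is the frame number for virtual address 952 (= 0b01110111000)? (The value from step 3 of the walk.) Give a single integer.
Answer: 97

Derivation:
vaddr = 952: l1_idx=3, l2_idx=5
L1[3] = 3; L2[3][5] = 97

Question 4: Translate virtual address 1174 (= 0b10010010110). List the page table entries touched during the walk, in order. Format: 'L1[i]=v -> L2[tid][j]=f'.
Answer: L1[4]=0 -> L2[0][4]=22

Derivation:
vaddr = 1174 = 0b10010010110
Split: l1_idx=4, l2_idx=4, offset=22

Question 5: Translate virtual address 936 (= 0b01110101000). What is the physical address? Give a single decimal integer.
Answer: 3112

Derivation:
vaddr = 936 = 0b01110101000
Split: l1_idx=3, l2_idx=5, offset=8
L1[3] = 3
L2[3][5] = 97
paddr = 97 * 32 + 8 = 3112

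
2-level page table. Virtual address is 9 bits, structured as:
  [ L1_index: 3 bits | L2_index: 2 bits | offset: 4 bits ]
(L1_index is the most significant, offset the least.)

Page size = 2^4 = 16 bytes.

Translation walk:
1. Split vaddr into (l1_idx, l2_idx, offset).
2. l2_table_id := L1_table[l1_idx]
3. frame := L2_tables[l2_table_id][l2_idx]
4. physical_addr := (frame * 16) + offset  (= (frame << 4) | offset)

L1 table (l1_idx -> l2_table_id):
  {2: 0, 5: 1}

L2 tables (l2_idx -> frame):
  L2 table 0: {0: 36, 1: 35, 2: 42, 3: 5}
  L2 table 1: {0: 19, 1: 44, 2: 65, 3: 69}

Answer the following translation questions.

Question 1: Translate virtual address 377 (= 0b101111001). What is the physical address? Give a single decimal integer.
vaddr = 377 = 0b101111001
Split: l1_idx=5, l2_idx=3, offset=9
L1[5] = 1
L2[1][3] = 69
paddr = 69 * 16 + 9 = 1113

Answer: 1113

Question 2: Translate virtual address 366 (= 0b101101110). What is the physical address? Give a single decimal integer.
Answer: 1054

Derivation:
vaddr = 366 = 0b101101110
Split: l1_idx=5, l2_idx=2, offset=14
L1[5] = 1
L2[1][2] = 65
paddr = 65 * 16 + 14 = 1054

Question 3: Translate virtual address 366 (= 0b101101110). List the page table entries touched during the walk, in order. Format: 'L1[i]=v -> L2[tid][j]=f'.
Answer: L1[5]=1 -> L2[1][2]=65

Derivation:
vaddr = 366 = 0b101101110
Split: l1_idx=5, l2_idx=2, offset=14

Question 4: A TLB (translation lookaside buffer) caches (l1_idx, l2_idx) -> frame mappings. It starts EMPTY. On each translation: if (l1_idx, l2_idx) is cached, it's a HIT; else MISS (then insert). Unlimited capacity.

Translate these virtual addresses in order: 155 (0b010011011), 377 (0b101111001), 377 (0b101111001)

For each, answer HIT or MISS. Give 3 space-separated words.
Answer: MISS MISS HIT

Derivation:
vaddr=155: (2,1) not in TLB -> MISS, insert
vaddr=377: (5,3) not in TLB -> MISS, insert
vaddr=377: (5,3) in TLB -> HIT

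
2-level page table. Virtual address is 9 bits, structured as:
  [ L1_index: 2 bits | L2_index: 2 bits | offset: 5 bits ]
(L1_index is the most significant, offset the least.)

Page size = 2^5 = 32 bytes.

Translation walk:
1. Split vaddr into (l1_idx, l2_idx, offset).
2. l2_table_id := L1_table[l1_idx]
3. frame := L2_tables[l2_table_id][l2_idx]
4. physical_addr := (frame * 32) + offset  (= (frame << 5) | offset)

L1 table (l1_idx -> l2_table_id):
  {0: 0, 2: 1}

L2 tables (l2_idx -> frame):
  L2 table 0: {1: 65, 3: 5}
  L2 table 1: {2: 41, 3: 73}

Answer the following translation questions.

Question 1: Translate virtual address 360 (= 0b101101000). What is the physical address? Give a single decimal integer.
Answer: 2344

Derivation:
vaddr = 360 = 0b101101000
Split: l1_idx=2, l2_idx=3, offset=8
L1[2] = 1
L2[1][3] = 73
paddr = 73 * 32 + 8 = 2344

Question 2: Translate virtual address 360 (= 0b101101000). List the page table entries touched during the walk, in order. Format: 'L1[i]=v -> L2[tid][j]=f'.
vaddr = 360 = 0b101101000
Split: l1_idx=2, l2_idx=3, offset=8

Answer: L1[2]=1 -> L2[1][3]=73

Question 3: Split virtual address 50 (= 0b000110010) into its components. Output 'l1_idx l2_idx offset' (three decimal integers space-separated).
vaddr = 50 = 0b000110010
  top 2 bits -> l1_idx = 0
  next 2 bits -> l2_idx = 1
  bottom 5 bits -> offset = 18

Answer: 0 1 18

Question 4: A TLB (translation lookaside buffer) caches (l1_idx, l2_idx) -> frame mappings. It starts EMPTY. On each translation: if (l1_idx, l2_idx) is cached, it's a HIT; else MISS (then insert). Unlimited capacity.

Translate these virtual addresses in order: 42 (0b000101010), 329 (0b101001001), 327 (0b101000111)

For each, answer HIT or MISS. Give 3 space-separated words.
vaddr=42: (0,1) not in TLB -> MISS, insert
vaddr=329: (2,2) not in TLB -> MISS, insert
vaddr=327: (2,2) in TLB -> HIT

Answer: MISS MISS HIT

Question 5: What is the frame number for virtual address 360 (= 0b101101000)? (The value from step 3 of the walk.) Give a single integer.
Answer: 73

Derivation:
vaddr = 360: l1_idx=2, l2_idx=3
L1[2] = 1; L2[1][3] = 73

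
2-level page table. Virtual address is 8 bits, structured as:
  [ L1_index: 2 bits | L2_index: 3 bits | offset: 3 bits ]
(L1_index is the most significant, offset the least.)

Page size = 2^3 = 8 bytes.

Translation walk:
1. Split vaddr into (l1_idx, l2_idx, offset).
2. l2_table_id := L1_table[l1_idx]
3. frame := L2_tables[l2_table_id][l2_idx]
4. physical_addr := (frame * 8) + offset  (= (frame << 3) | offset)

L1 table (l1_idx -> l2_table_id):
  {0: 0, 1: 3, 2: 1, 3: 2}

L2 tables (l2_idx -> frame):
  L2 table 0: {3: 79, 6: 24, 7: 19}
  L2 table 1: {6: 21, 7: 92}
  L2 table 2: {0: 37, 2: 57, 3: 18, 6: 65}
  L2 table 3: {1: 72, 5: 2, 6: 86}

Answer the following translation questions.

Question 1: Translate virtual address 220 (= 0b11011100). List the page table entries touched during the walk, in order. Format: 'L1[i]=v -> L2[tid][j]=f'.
vaddr = 220 = 0b11011100
Split: l1_idx=3, l2_idx=3, offset=4

Answer: L1[3]=2 -> L2[2][3]=18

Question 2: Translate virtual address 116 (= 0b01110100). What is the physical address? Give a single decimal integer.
vaddr = 116 = 0b01110100
Split: l1_idx=1, l2_idx=6, offset=4
L1[1] = 3
L2[3][6] = 86
paddr = 86 * 8 + 4 = 692

Answer: 692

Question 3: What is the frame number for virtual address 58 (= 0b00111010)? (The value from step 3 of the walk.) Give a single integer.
Answer: 19

Derivation:
vaddr = 58: l1_idx=0, l2_idx=7
L1[0] = 0; L2[0][7] = 19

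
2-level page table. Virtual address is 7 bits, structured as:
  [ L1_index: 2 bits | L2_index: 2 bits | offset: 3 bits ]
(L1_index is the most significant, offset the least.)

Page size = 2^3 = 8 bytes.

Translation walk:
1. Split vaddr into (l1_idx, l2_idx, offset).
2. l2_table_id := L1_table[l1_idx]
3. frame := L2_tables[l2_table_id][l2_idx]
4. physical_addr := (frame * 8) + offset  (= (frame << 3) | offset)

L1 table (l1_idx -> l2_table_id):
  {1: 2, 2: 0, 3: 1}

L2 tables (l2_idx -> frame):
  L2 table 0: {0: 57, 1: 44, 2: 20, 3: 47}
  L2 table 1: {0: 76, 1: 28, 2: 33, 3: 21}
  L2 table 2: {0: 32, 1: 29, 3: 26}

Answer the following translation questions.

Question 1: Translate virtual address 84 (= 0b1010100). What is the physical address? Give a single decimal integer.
Answer: 164

Derivation:
vaddr = 84 = 0b1010100
Split: l1_idx=2, l2_idx=2, offset=4
L1[2] = 0
L2[0][2] = 20
paddr = 20 * 8 + 4 = 164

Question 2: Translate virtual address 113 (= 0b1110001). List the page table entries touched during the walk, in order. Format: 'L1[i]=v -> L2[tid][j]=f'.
vaddr = 113 = 0b1110001
Split: l1_idx=3, l2_idx=2, offset=1

Answer: L1[3]=1 -> L2[1][2]=33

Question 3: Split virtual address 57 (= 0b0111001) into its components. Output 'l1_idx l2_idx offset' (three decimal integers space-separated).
Answer: 1 3 1

Derivation:
vaddr = 57 = 0b0111001
  top 2 bits -> l1_idx = 1
  next 2 bits -> l2_idx = 3
  bottom 3 bits -> offset = 1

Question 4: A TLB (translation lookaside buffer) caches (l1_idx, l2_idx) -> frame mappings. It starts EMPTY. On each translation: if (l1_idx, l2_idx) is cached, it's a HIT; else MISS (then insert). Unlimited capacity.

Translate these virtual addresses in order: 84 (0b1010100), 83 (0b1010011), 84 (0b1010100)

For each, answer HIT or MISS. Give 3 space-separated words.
Answer: MISS HIT HIT

Derivation:
vaddr=84: (2,2) not in TLB -> MISS, insert
vaddr=83: (2,2) in TLB -> HIT
vaddr=84: (2,2) in TLB -> HIT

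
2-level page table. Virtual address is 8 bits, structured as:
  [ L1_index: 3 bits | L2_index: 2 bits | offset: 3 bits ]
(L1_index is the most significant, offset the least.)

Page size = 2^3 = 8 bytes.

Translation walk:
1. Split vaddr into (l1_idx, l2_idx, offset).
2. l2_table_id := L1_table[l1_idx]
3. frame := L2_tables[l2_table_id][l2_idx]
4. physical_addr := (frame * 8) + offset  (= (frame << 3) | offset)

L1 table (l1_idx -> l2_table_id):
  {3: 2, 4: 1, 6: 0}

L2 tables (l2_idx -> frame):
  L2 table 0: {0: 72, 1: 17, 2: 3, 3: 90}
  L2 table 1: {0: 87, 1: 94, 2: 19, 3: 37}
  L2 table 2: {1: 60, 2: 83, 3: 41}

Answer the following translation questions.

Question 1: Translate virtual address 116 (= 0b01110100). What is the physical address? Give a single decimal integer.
Answer: 668

Derivation:
vaddr = 116 = 0b01110100
Split: l1_idx=3, l2_idx=2, offset=4
L1[3] = 2
L2[2][2] = 83
paddr = 83 * 8 + 4 = 668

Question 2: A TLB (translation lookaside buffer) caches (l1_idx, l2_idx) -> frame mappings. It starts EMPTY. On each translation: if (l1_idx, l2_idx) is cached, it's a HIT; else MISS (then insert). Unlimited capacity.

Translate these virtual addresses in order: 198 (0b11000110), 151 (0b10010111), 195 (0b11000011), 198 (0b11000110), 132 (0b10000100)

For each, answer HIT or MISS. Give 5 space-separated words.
vaddr=198: (6,0) not in TLB -> MISS, insert
vaddr=151: (4,2) not in TLB -> MISS, insert
vaddr=195: (6,0) in TLB -> HIT
vaddr=198: (6,0) in TLB -> HIT
vaddr=132: (4,0) not in TLB -> MISS, insert

Answer: MISS MISS HIT HIT MISS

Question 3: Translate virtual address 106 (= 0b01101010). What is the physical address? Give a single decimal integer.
Answer: 482

Derivation:
vaddr = 106 = 0b01101010
Split: l1_idx=3, l2_idx=1, offset=2
L1[3] = 2
L2[2][1] = 60
paddr = 60 * 8 + 2 = 482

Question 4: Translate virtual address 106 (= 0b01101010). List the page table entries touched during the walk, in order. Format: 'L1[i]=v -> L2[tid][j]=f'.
Answer: L1[3]=2 -> L2[2][1]=60

Derivation:
vaddr = 106 = 0b01101010
Split: l1_idx=3, l2_idx=1, offset=2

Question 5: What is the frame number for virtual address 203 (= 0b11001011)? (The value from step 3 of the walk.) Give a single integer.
Answer: 17

Derivation:
vaddr = 203: l1_idx=6, l2_idx=1
L1[6] = 0; L2[0][1] = 17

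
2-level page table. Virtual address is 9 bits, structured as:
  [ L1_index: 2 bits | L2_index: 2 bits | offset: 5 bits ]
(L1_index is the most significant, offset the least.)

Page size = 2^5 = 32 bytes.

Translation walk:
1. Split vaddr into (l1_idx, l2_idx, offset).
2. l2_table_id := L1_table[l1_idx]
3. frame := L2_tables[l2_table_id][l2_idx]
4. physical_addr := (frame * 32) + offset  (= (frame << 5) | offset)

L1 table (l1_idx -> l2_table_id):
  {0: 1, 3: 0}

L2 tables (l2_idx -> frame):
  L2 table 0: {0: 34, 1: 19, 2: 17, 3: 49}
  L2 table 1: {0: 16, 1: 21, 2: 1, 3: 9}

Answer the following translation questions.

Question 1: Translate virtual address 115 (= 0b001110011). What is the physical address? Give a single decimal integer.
Answer: 307

Derivation:
vaddr = 115 = 0b001110011
Split: l1_idx=0, l2_idx=3, offset=19
L1[0] = 1
L2[1][3] = 9
paddr = 9 * 32 + 19 = 307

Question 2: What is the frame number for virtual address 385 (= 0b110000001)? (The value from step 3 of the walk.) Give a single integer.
vaddr = 385: l1_idx=3, l2_idx=0
L1[3] = 0; L2[0][0] = 34

Answer: 34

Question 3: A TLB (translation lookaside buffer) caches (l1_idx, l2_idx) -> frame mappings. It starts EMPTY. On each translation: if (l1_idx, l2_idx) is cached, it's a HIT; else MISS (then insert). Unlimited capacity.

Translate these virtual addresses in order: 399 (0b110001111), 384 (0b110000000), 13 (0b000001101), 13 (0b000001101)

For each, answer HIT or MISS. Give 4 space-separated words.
Answer: MISS HIT MISS HIT

Derivation:
vaddr=399: (3,0) not in TLB -> MISS, insert
vaddr=384: (3,0) in TLB -> HIT
vaddr=13: (0,0) not in TLB -> MISS, insert
vaddr=13: (0,0) in TLB -> HIT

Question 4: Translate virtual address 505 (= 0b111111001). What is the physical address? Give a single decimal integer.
Answer: 1593

Derivation:
vaddr = 505 = 0b111111001
Split: l1_idx=3, l2_idx=3, offset=25
L1[3] = 0
L2[0][3] = 49
paddr = 49 * 32 + 25 = 1593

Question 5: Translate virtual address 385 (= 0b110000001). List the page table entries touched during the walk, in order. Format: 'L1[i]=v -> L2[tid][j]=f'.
Answer: L1[3]=0 -> L2[0][0]=34

Derivation:
vaddr = 385 = 0b110000001
Split: l1_idx=3, l2_idx=0, offset=1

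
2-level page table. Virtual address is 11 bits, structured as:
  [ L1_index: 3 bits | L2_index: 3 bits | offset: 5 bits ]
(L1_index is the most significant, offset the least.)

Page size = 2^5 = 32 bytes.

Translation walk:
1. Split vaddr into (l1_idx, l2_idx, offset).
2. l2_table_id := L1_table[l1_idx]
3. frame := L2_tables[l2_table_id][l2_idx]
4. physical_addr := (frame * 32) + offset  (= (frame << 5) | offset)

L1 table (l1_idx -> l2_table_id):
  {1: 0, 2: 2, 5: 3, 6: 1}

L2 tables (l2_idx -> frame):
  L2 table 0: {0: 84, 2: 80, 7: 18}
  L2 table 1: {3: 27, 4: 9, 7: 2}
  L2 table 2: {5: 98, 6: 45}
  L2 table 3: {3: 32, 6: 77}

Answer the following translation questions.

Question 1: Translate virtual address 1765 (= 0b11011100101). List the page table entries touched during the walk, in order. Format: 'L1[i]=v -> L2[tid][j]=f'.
Answer: L1[6]=1 -> L2[1][7]=2

Derivation:
vaddr = 1765 = 0b11011100101
Split: l1_idx=6, l2_idx=7, offset=5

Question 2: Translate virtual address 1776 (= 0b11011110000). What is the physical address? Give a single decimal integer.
Answer: 80

Derivation:
vaddr = 1776 = 0b11011110000
Split: l1_idx=6, l2_idx=7, offset=16
L1[6] = 1
L2[1][7] = 2
paddr = 2 * 32 + 16 = 80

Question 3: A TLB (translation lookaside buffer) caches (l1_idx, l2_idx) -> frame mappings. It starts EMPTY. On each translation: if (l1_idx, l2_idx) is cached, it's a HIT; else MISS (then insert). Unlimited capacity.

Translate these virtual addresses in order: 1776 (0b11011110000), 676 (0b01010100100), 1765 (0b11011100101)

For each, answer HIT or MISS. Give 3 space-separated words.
Answer: MISS MISS HIT

Derivation:
vaddr=1776: (6,7) not in TLB -> MISS, insert
vaddr=676: (2,5) not in TLB -> MISS, insert
vaddr=1765: (6,7) in TLB -> HIT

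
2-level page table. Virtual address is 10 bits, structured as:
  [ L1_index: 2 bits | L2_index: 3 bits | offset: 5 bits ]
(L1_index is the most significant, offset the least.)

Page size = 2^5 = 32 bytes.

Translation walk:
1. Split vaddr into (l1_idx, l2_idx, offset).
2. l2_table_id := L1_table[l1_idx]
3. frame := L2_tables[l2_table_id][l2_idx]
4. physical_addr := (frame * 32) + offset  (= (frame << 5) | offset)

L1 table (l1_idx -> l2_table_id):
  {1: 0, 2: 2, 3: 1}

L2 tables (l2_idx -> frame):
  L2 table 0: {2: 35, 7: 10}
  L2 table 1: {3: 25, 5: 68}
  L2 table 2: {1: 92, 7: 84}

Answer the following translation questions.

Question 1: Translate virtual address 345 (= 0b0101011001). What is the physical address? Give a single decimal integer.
vaddr = 345 = 0b0101011001
Split: l1_idx=1, l2_idx=2, offset=25
L1[1] = 0
L2[0][2] = 35
paddr = 35 * 32 + 25 = 1145

Answer: 1145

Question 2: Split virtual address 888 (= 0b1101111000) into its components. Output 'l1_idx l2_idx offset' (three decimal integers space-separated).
vaddr = 888 = 0b1101111000
  top 2 bits -> l1_idx = 3
  next 3 bits -> l2_idx = 3
  bottom 5 bits -> offset = 24

Answer: 3 3 24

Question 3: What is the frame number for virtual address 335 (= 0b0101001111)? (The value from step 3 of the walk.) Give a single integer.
Answer: 35

Derivation:
vaddr = 335: l1_idx=1, l2_idx=2
L1[1] = 0; L2[0][2] = 35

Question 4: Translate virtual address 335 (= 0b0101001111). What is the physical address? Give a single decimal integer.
Answer: 1135

Derivation:
vaddr = 335 = 0b0101001111
Split: l1_idx=1, l2_idx=2, offset=15
L1[1] = 0
L2[0][2] = 35
paddr = 35 * 32 + 15 = 1135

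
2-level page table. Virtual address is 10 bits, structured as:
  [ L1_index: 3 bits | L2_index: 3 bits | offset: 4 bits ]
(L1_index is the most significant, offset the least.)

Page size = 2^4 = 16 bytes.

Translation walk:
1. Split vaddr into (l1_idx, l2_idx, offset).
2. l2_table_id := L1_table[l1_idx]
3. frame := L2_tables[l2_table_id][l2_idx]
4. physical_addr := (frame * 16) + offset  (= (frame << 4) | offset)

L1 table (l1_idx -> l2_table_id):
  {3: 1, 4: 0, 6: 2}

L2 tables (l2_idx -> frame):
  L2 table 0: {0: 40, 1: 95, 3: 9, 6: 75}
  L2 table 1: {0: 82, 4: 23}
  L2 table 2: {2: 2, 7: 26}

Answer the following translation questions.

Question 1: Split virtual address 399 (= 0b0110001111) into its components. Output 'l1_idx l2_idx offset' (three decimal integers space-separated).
Answer: 3 0 15

Derivation:
vaddr = 399 = 0b0110001111
  top 3 bits -> l1_idx = 3
  next 3 bits -> l2_idx = 0
  bottom 4 bits -> offset = 15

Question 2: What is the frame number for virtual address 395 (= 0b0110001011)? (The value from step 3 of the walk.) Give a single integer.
vaddr = 395: l1_idx=3, l2_idx=0
L1[3] = 1; L2[1][0] = 82

Answer: 82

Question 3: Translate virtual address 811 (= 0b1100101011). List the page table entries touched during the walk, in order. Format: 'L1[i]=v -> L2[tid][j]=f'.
vaddr = 811 = 0b1100101011
Split: l1_idx=6, l2_idx=2, offset=11

Answer: L1[6]=2 -> L2[2][2]=2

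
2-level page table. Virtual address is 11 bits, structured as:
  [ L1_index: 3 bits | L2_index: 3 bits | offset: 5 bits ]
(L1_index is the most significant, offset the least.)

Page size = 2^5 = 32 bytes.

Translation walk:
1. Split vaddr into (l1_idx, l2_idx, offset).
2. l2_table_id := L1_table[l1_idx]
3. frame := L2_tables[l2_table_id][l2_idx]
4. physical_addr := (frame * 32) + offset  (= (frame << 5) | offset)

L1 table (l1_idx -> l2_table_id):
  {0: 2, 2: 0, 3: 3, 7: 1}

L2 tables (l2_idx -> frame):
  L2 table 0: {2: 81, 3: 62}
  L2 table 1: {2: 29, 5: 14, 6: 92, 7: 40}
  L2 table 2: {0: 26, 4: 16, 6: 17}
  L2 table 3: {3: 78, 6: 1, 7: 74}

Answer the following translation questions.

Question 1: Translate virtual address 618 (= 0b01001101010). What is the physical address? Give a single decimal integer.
vaddr = 618 = 0b01001101010
Split: l1_idx=2, l2_idx=3, offset=10
L1[2] = 0
L2[0][3] = 62
paddr = 62 * 32 + 10 = 1994

Answer: 1994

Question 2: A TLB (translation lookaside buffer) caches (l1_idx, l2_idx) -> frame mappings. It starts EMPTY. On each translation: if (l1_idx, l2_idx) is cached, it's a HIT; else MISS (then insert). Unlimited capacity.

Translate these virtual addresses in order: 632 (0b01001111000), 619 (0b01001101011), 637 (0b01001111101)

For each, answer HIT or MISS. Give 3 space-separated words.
vaddr=632: (2,3) not in TLB -> MISS, insert
vaddr=619: (2,3) in TLB -> HIT
vaddr=637: (2,3) in TLB -> HIT

Answer: MISS HIT HIT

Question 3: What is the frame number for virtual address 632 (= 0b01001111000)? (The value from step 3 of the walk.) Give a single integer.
vaddr = 632: l1_idx=2, l2_idx=3
L1[2] = 0; L2[0][3] = 62

Answer: 62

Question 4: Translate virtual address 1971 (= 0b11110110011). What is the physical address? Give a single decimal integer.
vaddr = 1971 = 0b11110110011
Split: l1_idx=7, l2_idx=5, offset=19
L1[7] = 1
L2[1][5] = 14
paddr = 14 * 32 + 19 = 467

Answer: 467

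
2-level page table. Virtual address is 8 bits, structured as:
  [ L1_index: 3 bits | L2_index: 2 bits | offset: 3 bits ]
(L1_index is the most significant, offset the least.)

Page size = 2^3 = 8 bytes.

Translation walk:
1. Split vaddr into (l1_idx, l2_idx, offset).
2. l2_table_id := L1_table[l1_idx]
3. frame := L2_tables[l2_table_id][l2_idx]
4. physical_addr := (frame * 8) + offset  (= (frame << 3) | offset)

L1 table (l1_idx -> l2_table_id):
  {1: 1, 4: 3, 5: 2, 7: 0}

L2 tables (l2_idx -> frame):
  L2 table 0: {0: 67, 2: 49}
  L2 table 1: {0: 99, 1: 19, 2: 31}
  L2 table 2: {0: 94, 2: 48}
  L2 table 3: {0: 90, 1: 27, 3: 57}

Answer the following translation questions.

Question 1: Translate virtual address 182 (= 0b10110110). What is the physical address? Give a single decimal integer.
vaddr = 182 = 0b10110110
Split: l1_idx=5, l2_idx=2, offset=6
L1[5] = 2
L2[2][2] = 48
paddr = 48 * 8 + 6 = 390

Answer: 390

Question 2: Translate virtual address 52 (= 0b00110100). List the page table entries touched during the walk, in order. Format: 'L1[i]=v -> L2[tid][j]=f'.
Answer: L1[1]=1 -> L2[1][2]=31

Derivation:
vaddr = 52 = 0b00110100
Split: l1_idx=1, l2_idx=2, offset=4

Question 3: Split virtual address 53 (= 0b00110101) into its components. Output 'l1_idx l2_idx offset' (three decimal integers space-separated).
Answer: 1 2 5

Derivation:
vaddr = 53 = 0b00110101
  top 3 bits -> l1_idx = 1
  next 2 bits -> l2_idx = 2
  bottom 3 bits -> offset = 5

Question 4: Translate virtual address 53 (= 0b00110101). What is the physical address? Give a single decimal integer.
vaddr = 53 = 0b00110101
Split: l1_idx=1, l2_idx=2, offset=5
L1[1] = 1
L2[1][2] = 31
paddr = 31 * 8 + 5 = 253

Answer: 253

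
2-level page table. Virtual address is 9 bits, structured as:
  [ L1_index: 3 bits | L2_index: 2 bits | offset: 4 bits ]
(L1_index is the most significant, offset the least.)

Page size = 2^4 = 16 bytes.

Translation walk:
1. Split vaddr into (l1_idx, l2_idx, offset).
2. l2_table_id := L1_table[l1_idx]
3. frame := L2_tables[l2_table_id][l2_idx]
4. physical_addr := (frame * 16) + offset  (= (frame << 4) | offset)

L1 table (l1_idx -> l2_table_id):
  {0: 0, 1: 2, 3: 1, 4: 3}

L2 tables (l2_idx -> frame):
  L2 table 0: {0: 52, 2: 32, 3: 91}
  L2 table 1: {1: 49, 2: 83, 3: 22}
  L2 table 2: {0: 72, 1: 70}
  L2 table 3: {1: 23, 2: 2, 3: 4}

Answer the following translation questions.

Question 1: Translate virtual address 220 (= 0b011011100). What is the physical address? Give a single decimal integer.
vaddr = 220 = 0b011011100
Split: l1_idx=3, l2_idx=1, offset=12
L1[3] = 1
L2[1][1] = 49
paddr = 49 * 16 + 12 = 796

Answer: 796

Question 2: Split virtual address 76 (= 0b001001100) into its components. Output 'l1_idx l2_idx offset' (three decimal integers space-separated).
vaddr = 76 = 0b001001100
  top 3 bits -> l1_idx = 1
  next 2 bits -> l2_idx = 0
  bottom 4 bits -> offset = 12

Answer: 1 0 12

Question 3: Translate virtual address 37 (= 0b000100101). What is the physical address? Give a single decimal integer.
vaddr = 37 = 0b000100101
Split: l1_idx=0, l2_idx=2, offset=5
L1[0] = 0
L2[0][2] = 32
paddr = 32 * 16 + 5 = 517

Answer: 517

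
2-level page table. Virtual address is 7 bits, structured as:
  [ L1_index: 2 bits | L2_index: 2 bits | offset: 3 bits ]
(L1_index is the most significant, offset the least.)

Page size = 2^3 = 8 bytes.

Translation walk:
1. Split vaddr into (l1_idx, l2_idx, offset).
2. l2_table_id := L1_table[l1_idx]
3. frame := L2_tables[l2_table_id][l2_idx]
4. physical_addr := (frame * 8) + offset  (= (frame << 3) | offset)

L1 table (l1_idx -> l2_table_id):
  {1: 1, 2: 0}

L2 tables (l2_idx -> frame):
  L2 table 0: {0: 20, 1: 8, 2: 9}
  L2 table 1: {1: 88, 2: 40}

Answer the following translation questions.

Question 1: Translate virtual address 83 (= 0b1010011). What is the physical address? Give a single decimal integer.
vaddr = 83 = 0b1010011
Split: l1_idx=2, l2_idx=2, offset=3
L1[2] = 0
L2[0][2] = 9
paddr = 9 * 8 + 3 = 75

Answer: 75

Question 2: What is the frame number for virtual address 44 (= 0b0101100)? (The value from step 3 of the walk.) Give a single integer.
vaddr = 44: l1_idx=1, l2_idx=1
L1[1] = 1; L2[1][1] = 88

Answer: 88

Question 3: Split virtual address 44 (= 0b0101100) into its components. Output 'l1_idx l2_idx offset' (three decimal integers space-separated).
Answer: 1 1 4

Derivation:
vaddr = 44 = 0b0101100
  top 2 bits -> l1_idx = 1
  next 2 bits -> l2_idx = 1
  bottom 3 bits -> offset = 4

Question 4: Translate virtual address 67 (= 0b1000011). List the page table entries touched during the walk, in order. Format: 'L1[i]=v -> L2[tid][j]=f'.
Answer: L1[2]=0 -> L2[0][0]=20

Derivation:
vaddr = 67 = 0b1000011
Split: l1_idx=2, l2_idx=0, offset=3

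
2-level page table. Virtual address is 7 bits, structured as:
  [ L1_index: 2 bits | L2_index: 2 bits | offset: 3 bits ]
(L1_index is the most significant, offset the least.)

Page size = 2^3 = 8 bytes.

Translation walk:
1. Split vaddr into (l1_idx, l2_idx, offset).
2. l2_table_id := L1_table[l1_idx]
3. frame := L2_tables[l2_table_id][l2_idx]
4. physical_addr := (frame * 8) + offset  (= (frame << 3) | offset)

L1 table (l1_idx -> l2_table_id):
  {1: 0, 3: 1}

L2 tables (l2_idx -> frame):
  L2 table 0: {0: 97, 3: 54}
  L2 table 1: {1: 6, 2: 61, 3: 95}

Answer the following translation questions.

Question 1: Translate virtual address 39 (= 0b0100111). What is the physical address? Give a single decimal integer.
vaddr = 39 = 0b0100111
Split: l1_idx=1, l2_idx=0, offset=7
L1[1] = 0
L2[0][0] = 97
paddr = 97 * 8 + 7 = 783

Answer: 783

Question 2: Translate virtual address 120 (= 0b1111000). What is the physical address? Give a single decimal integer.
Answer: 760

Derivation:
vaddr = 120 = 0b1111000
Split: l1_idx=3, l2_idx=3, offset=0
L1[3] = 1
L2[1][3] = 95
paddr = 95 * 8 + 0 = 760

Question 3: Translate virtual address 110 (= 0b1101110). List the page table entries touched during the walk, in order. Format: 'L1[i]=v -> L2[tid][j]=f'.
Answer: L1[3]=1 -> L2[1][1]=6

Derivation:
vaddr = 110 = 0b1101110
Split: l1_idx=3, l2_idx=1, offset=6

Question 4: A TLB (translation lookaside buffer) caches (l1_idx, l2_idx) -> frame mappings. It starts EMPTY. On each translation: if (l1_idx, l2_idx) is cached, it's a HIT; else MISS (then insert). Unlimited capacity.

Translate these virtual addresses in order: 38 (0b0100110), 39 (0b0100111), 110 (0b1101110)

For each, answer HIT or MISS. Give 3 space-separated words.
Answer: MISS HIT MISS

Derivation:
vaddr=38: (1,0) not in TLB -> MISS, insert
vaddr=39: (1,0) in TLB -> HIT
vaddr=110: (3,1) not in TLB -> MISS, insert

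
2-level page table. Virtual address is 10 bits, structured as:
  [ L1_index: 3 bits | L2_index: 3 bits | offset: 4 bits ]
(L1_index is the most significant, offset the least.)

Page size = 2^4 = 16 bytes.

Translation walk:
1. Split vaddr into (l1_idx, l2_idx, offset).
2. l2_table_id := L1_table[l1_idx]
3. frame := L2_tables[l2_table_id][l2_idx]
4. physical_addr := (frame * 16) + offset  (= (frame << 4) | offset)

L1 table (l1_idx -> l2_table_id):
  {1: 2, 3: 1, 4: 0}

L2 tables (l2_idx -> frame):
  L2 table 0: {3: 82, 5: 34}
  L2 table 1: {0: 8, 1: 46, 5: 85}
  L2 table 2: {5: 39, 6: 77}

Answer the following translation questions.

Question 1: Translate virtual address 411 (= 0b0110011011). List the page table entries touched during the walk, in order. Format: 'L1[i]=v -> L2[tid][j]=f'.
Answer: L1[3]=1 -> L2[1][1]=46

Derivation:
vaddr = 411 = 0b0110011011
Split: l1_idx=3, l2_idx=1, offset=11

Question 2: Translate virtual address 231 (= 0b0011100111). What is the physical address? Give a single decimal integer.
vaddr = 231 = 0b0011100111
Split: l1_idx=1, l2_idx=6, offset=7
L1[1] = 2
L2[2][6] = 77
paddr = 77 * 16 + 7 = 1239

Answer: 1239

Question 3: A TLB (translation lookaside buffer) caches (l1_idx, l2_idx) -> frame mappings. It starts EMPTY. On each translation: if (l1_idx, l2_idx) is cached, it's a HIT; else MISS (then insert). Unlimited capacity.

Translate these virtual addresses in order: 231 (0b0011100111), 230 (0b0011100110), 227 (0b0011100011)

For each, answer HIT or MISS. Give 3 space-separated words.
vaddr=231: (1,6) not in TLB -> MISS, insert
vaddr=230: (1,6) in TLB -> HIT
vaddr=227: (1,6) in TLB -> HIT

Answer: MISS HIT HIT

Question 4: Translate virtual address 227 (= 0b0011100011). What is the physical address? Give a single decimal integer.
Answer: 1235

Derivation:
vaddr = 227 = 0b0011100011
Split: l1_idx=1, l2_idx=6, offset=3
L1[1] = 2
L2[2][6] = 77
paddr = 77 * 16 + 3 = 1235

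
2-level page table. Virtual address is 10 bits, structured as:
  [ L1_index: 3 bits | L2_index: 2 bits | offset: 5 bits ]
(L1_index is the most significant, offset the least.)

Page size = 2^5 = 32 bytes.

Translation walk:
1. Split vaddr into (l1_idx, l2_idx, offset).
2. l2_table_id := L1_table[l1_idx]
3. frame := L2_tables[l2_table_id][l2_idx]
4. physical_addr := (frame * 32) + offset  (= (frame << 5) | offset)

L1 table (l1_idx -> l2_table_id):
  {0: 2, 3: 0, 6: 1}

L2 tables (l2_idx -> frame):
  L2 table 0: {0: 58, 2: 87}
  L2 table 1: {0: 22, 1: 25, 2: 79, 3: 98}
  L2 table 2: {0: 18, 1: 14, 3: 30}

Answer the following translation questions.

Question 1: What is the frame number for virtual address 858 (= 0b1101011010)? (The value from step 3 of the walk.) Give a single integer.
Answer: 79

Derivation:
vaddr = 858: l1_idx=6, l2_idx=2
L1[6] = 1; L2[1][2] = 79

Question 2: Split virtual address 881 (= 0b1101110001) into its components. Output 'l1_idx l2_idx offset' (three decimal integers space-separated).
Answer: 6 3 17

Derivation:
vaddr = 881 = 0b1101110001
  top 3 bits -> l1_idx = 6
  next 2 bits -> l2_idx = 3
  bottom 5 bits -> offset = 17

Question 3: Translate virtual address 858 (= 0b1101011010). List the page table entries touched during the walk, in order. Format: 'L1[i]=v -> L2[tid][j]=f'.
vaddr = 858 = 0b1101011010
Split: l1_idx=6, l2_idx=2, offset=26

Answer: L1[6]=1 -> L2[1][2]=79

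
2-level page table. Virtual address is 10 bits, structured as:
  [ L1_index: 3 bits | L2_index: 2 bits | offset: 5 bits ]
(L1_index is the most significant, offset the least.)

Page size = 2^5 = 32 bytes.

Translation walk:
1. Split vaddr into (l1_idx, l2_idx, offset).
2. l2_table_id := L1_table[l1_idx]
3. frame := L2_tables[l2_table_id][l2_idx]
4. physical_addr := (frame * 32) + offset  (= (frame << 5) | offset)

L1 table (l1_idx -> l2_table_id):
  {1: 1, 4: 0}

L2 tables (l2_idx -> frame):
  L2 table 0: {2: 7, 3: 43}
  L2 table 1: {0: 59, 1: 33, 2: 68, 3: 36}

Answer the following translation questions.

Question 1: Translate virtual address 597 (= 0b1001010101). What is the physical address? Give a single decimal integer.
Answer: 245

Derivation:
vaddr = 597 = 0b1001010101
Split: l1_idx=4, l2_idx=2, offset=21
L1[4] = 0
L2[0][2] = 7
paddr = 7 * 32 + 21 = 245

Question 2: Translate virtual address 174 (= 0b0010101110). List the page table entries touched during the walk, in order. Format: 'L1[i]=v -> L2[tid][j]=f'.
Answer: L1[1]=1 -> L2[1][1]=33

Derivation:
vaddr = 174 = 0b0010101110
Split: l1_idx=1, l2_idx=1, offset=14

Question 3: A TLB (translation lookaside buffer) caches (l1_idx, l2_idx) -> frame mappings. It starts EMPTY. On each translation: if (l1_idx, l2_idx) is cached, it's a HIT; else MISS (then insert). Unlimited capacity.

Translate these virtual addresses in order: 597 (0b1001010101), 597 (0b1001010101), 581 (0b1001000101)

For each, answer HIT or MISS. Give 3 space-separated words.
Answer: MISS HIT HIT

Derivation:
vaddr=597: (4,2) not in TLB -> MISS, insert
vaddr=597: (4,2) in TLB -> HIT
vaddr=581: (4,2) in TLB -> HIT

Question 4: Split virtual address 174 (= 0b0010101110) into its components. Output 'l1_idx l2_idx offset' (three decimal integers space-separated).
Answer: 1 1 14

Derivation:
vaddr = 174 = 0b0010101110
  top 3 bits -> l1_idx = 1
  next 2 bits -> l2_idx = 1
  bottom 5 bits -> offset = 14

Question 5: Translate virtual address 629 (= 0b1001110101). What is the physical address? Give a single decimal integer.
Answer: 1397

Derivation:
vaddr = 629 = 0b1001110101
Split: l1_idx=4, l2_idx=3, offset=21
L1[4] = 0
L2[0][3] = 43
paddr = 43 * 32 + 21 = 1397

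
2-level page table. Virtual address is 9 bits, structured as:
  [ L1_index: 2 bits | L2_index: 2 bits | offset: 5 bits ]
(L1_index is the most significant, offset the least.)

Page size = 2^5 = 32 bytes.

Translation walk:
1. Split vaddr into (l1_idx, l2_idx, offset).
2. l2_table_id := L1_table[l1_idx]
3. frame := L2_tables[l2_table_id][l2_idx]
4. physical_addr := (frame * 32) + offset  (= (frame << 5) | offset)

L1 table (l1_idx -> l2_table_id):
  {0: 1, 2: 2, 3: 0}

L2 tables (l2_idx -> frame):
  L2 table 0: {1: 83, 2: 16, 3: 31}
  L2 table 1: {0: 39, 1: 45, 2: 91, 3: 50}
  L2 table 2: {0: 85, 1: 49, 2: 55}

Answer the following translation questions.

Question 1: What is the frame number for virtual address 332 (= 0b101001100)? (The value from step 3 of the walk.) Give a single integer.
Answer: 55

Derivation:
vaddr = 332: l1_idx=2, l2_idx=2
L1[2] = 2; L2[2][2] = 55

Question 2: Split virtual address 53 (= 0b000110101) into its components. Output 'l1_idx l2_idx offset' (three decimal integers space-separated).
Answer: 0 1 21

Derivation:
vaddr = 53 = 0b000110101
  top 2 bits -> l1_idx = 0
  next 2 bits -> l2_idx = 1
  bottom 5 bits -> offset = 21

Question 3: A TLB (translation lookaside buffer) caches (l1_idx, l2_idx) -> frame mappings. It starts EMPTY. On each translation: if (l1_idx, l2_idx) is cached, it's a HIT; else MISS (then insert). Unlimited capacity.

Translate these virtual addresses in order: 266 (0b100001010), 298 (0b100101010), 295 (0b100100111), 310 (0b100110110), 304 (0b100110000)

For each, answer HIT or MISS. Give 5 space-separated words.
vaddr=266: (2,0) not in TLB -> MISS, insert
vaddr=298: (2,1) not in TLB -> MISS, insert
vaddr=295: (2,1) in TLB -> HIT
vaddr=310: (2,1) in TLB -> HIT
vaddr=304: (2,1) in TLB -> HIT

Answer: MISS MISS HIT HIT HIT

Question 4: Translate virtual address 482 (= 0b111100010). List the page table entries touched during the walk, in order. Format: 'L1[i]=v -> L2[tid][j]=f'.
vaddr = 482 = 0b111100010
Split: l1_idx=3, l2_idx=3, offset=2

Answer: L1[3]=0 -> L2[0][3]=31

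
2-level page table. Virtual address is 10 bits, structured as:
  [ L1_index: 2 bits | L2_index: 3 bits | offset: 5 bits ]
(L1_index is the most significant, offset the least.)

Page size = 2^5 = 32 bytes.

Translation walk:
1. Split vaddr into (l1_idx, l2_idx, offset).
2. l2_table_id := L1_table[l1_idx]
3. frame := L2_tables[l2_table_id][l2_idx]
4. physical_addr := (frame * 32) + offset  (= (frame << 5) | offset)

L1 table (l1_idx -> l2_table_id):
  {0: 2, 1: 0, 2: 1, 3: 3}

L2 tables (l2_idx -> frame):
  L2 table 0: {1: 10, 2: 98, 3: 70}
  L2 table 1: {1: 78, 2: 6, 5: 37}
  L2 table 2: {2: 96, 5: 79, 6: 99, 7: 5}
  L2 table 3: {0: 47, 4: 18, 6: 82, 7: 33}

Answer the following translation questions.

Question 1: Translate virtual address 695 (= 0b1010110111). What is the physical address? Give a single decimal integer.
Answer: 1207

Derivation:
vaddr = 695 = 0b1010110111
Split: l1_idx=2, l2_idx=5, offset=23
L1[2] = 1
L2[1][5] = 37
paddr = 37 * 32 + 23 = 1207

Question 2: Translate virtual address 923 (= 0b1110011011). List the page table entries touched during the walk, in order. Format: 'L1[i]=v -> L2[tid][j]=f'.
vaddr = 923 = 0b1110011011
Split: l1_idx=3, l2_idx=4, offset=27

Answer: L1[3]=3 -> L2[3][4]=18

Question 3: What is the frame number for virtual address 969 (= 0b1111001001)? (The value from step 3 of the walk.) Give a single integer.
Answer: 82

Derivation:
vaddr = 969: l1_idx=3, l2_idx=6
L1[3] = 3; L2[3][6] = 82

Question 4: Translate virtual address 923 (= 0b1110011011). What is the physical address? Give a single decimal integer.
vaddr = 923 = 0b1110011011
Split: l1_idx=3, l2_idx=4, offset=27
L1[3] = 3
L2[3][4] = 18
paddr = 18 * 32 + 27 = 603

Answer: 603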